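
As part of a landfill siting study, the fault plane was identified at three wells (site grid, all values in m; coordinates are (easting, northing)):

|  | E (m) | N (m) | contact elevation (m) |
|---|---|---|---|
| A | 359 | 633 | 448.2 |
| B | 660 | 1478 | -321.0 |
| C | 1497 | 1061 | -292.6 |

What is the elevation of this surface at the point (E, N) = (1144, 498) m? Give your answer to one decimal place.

274.2 m

Two edge vectors: A→B = (301, 845, -769.2), A→C = (1138, 428, -740.8).
Normal n = (A→B) × (A→C) = (-296758.4, -652368.8, -832782).
So ∂z/∂E = −n_x/n_z = −0.356346 and ∂z/∂N = −n_y/n_z = −0.783361.
Intercept c from A: 448.2 + 127.93 + 495.87 = 1072.00.
At (1144, 498): z = −407.7 − 390.1 + 1072.00 = 274.2 m.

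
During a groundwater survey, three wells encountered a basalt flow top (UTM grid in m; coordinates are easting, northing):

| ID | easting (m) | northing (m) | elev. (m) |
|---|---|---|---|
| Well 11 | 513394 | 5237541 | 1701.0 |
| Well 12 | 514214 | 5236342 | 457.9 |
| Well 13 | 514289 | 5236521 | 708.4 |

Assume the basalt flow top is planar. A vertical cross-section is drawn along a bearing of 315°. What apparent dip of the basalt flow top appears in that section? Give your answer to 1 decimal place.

Two edge vectors: Well 11→Well 12 = (820, -1199, -1243.1), Well 11→Well 13 = (895, -1020, -992.6).
Normal n = (Well 11→Well 12) × (Well 11→Well 13) = (-77834.6, -298642.5, 236705).
So ∂z/∂easting = −n_x/n_z = 0.32883 and ∂z/∂northing = −n_y/n_z = 1.26167.
Unit vector along 315° is (sin 315°, cos 315°) = (-0.7071, 0.7071).
Slope in that direction = a·(-0.7071) + b·(0.7071) = 0.65962.
Apparent dip = arctan|0.65962| = 33.4° (true dip is 52.5°, so apparent ≤ true as expected).

33.4°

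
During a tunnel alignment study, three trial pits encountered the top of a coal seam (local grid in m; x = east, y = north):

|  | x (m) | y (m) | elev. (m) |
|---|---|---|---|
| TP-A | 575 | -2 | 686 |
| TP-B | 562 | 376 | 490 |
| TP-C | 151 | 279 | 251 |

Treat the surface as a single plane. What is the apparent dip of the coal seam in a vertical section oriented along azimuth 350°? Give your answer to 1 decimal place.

Let the plane be z = a·x + b·y + c.
TP-B−TP-A: −13a + 378b = −196;  TP-C−TP-A: −424a + 281b = −435.
Solving gives a = 0.69822, b = −0.49451.
Unit vector along 350° is (sin 350°, cos 350°) = (-0.1736, 0.9848).
Slope in that direction = a·(-0.1736) + b·(0.9848) = −0.60824.
Apparent dip = arctan|0.60824| = 31.3° (true dip is 40.6°, so apparent ≤ true as expected).

31.3°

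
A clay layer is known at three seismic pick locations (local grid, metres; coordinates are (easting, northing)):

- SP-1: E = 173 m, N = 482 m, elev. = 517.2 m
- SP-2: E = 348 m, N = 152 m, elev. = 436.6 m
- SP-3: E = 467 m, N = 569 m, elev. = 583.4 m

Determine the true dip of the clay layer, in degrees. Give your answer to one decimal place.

18.8°

Let the plane be z = a·E + b·N + c.
SP-2−SP-1: 175a − 330b = −80.6;  SP-3−SP-1: 294a + 87b = 66.2.
Solving gives a = 0.13216, b = 0.31432.
Gradient magnitude |∇z| = √(a² + b²) = √(0.01747 + 0.09880) = 0.34098.
True dip = arctan(0.34098) = 18.8°, dipping toward SSW (azimuth ≈ 203°).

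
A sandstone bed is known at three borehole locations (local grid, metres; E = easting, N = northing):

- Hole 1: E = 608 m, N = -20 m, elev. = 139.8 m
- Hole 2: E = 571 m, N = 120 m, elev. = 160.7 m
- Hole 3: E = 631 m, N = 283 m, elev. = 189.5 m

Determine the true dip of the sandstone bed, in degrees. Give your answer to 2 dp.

9.45°

Let the plane be z = a·E + b·N + c.
Hole 2−Hole 1: −37a + 140b = 20.9;  Hole 3−Hole 1: 23a + 303b = 49.7.
Solving gives a = 0.04333, b = 0.16074.
Gradient magnitude |∇z| = √(a² + b²) = √(0.00188 + 0.02584) = 0.16648.
True dip = arctan(0.16648) = 9.45°, dipping toward SSW (azimuth ≈ 195°).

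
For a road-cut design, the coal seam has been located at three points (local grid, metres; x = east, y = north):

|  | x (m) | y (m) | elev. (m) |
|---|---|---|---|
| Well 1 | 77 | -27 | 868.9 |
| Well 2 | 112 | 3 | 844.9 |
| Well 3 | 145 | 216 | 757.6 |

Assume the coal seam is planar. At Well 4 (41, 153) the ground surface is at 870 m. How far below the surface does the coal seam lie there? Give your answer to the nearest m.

50 m

Let the plane be z = a·x + b·y + c.
Well 2−Well 1: 35a + 30b = −24;  Well 3−Well 1: 68a + 243b = −111.3.
Solving gives a = −0.38561, b = −0.35012.
Then c = 868.9 − a·77 − b·-27 = 889.14.
At (41, 153): z_contact = −15.8 − 53.6 + 889.14 = 819.8 m.
Depth below ground = 870 − 819.8 = 50 m.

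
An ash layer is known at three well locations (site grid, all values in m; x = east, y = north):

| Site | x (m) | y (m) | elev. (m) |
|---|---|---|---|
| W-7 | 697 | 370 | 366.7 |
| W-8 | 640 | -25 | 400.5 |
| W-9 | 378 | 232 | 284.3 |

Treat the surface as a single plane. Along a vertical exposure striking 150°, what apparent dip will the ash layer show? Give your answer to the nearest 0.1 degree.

Let the plane be z = a·x + b·y + c.
W-8−W-7: −57a − 395b = 33.8;  W-9−W-7: −319a − 138b = −82.4.
Solving gives a = 0.31499, b = −0.13102.
Unit vector along 150° is (sin 150°, cos 150°) = (0.5000, -0.8660).
Slope in that direction = a·(0.5000) + b·(-0.8660) = 0.27096.
Apparent dip = arctan|0.27096| = 15.2° (true dip is 18.8°, so apparent ≤ true as expected).

15.2°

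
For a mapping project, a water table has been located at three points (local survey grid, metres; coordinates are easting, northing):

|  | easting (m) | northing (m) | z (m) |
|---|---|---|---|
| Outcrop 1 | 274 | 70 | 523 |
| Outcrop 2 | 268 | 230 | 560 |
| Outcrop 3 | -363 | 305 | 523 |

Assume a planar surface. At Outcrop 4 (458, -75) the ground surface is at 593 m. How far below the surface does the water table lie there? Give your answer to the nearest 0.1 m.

Let the plane be z = a·easting + b·northing + c.
Outcrop 2−Outcrop 1: −6a + 160b = 37;  Outcrop 3−Outcrop 1: −637a + 235b = 0.
Solving gives a = 0.08651, b = 0.23449.
Then c = 523 − a·274 − b·70 = 482.88.
At (458, -75): z_contact = 39.62 − 17.59 + 482.88 = 504.92 m.
Depth below ground = 593 − 504.92 = 88.1 m.

88.1 m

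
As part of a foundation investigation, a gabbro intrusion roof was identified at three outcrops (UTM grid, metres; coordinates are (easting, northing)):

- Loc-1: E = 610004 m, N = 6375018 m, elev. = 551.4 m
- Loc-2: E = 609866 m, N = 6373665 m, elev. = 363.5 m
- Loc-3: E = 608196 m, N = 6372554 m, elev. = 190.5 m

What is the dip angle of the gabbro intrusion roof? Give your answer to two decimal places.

Two edge vectors: Loc-1→Loc-2 = (-138, -1353, -187.9), Loc-1→Loc-3 = (-1808, -2464, -360.9).
Normal n = (Loc-1→Loc-2) × (Loc-1→Loc-3) = (25312.1, 289919, -2106192).
So ∂z/∂E = −n_x/n_z = 0.01202 and ∂z/∂N = −n_y/n_z = 0.13765.
Gradient magnitude |∇z| = √(a² + b²) = √(0.00014 + 0.01895) = 0.13817.
True dip = arctan(0.13817) = 7.87°, dipping toward S (azimuth ≈ 185°).

7.87°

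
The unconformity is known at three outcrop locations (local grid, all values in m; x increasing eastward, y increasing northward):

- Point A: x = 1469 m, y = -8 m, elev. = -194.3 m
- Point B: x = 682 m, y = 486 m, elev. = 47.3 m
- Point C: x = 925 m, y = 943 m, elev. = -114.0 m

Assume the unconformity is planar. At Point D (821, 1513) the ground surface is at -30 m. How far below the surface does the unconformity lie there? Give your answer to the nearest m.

124 m

Two edge vectors: Point A→Point B = (-787, 494, 241.6), Point A→Point C = (-544, 951, 80.3).
Normal n = (Point A→Point B) × (Point A→Point C) = (-190093.4, -68234.3, -479701).
So ∂z/∂x = −n_x/n_z = −0.39627 and ∂z/∂y = −n_y/n_z = −0.14224.
Intercept c from Point A: -194.3 + 582.13 − 1.14 = 386.69.
At (821, 1513): z_contact = −325.3 − 215.2 + 386.69 = -153.9 m.
Depth below ground = -30 − (-153.9) = 124 m.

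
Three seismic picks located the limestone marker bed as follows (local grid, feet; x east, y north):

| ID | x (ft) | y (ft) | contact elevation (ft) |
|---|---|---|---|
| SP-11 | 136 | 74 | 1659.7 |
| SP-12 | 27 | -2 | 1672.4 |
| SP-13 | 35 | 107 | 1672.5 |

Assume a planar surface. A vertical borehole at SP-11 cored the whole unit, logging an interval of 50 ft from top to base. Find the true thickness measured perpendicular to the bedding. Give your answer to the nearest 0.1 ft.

Two edge vectors: SP-11→SP-12 = (-109, -76, 12.7), SP-11→SP-13 = (-101, 33, 12.8).
Normal n = (SP-11→SP-12) × (SP-11→SP-13) = (-1391.9, 112.5, -11273).
So ∂z/∂x = −n_x/n_z = −0.12347 and ∂z/∂y = −n_y/n_z = 0.00998.
|∇z| = √(a²+b²) = 0.12387, so dip δ = arctan(0.12387) = 7.06°.
True thickness = vertical thickness × cos δ = 50 × cos 7.06° = 49.6 ft.

49.6 ft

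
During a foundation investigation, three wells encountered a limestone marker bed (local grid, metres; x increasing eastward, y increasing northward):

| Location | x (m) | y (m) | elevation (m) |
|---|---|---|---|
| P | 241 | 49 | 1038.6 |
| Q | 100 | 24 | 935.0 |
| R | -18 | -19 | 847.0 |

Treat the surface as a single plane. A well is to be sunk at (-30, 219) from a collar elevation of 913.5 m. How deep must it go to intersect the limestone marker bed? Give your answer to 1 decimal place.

61.2 m

Two edge vectors: P→Q = (-141, -25, -103.6), P→R = (-259, -68, -191.6).
Normal n = (P→Q) × (P→R) = (-2254.8, -183.2, 3113).
So ∂z/∂x = −n_x/n_z = 0.72432 and ∂z/∂y = −n_y/n_z = 0.05885.
Intercept c from P: 1038.6 − 174.56 − 2.88 = 861.16.
At (-30, 219): z_contact = −21.73 + 12.89 + 861.16 = 852.31 m.
Depth below ground = 913.5 − 852.31 = 61.2 m.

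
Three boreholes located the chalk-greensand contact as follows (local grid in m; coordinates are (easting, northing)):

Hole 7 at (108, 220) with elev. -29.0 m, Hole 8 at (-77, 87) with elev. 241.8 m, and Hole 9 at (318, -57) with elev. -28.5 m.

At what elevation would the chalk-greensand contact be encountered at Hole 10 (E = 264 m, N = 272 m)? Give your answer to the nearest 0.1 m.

Let the plane be z = a·E + b·N + c.
Hole 8−Hole 7: −185a − 133b = 270.8;  Hole 9−Hole 7: 210a − 277b = 0.5.
Solving gives a = −0.94658, b = −0.71943.
Then c = -29 − a·108 − b·220 = 231.50.
At (264, 272): z = −249.9 − 195.7 + 231.50 = -214.1 m.

-214.1 m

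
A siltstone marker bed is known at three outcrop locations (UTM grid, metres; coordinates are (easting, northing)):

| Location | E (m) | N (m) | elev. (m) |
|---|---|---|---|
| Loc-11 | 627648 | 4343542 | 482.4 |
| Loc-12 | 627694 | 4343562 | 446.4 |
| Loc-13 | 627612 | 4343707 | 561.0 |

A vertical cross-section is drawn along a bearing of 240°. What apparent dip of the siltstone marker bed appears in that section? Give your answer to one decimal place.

32.8°

Let the plane be z = a·E + b·N + c.
Loc-12−Loc-11: 46a + 20b = −36;  Loc-13−Loc-11: −36a + 165b = 78.6.
Solving gives a = −0.90397, b = 0.27913.
Unit vector along 240° is (sin 240°, cos 240°) = (-0.8660, -0.5000).
Slope in that direction = a·(-0.8660) + b·(-0.5000) = 0.64330.
Apparent dip = arctan|0.64330| = 32.8° (true dip is 43.4°, so apparent ≤ true as expected).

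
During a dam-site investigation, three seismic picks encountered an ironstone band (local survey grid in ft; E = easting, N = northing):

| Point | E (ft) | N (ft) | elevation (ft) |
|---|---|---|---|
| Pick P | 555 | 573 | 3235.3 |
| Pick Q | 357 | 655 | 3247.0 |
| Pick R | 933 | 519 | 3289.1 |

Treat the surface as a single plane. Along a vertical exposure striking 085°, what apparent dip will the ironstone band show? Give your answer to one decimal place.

Two edge vectors: Pick P→Pick Q = (-198, 82, 11.7), Pick P→Pick R = (378, -54, 53.8).
Normal n = (Pick P→Pick Q) × (Pick P→Pick R) = (5043.4, 15075, -20304).
So ∂z/∂E = −n_x/n_z = 0.24839 and ∂z/∂N = −n_y/n_z = 0.74246.
Unit vector along 085° is (sin 85°, cos 85°) = (0.9962, 0.0872).
Slope in that direction = a·(0.9962) + b·(0.0872) = 0.31216.
Apparent dip = arctan|0.31216| = 17.3° (true dip is 38.1°, so apparent ≤ true as expected).

17.3°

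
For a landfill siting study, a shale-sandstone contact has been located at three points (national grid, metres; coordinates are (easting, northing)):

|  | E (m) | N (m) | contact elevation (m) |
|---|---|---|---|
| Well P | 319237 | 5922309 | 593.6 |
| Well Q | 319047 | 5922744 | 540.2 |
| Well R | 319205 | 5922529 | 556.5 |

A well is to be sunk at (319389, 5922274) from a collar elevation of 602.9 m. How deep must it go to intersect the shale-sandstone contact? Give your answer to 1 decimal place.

Two edge vectors: Well P→Well Q = (-190, 435, -53.4), Well P→Well R = (-32, 220, -37.1).
Normal n = (Well P→Well Q) × (Well P→Well R) = (-4390.5, -5340.2, -27880).
So ∂z/∂E = −n_x/n_z = −0.157478479 and ∂z/∂N = −n_y/n_z = −0.191542324.
Intercept c from Well P: 593.6 + 50272.96 + 1134372.83 = 1185239.39.
At (319389, 5922274): z_contact = −50296.89 − 1134366.13 + 1185239.39 = 576.37 m.
Depth below ground = 602.9 − 576.37 = 26.5 m.

26.5 m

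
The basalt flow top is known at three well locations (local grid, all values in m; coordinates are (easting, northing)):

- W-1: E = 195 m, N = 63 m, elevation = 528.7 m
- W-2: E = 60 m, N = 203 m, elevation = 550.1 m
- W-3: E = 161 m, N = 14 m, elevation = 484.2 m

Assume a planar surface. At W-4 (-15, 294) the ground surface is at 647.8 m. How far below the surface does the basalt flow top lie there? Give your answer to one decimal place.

78.0 m

Let the plane be z = a·E + b·N + c.
W-2−W-1: −135a + 140b = 21.4;  W-3−W-1: −34a − 49b = −44.5.
Solving gives a = 0.45551, b = 0.59210.
Then c = 528.7 − a·195 − b·63 = 402.57.
At (-15, 294): z_contact = −6.83 + 174.08 + 402.57 = 569.82 m.
Depth below ground = 647.8 − 569.82 = 78.0 m.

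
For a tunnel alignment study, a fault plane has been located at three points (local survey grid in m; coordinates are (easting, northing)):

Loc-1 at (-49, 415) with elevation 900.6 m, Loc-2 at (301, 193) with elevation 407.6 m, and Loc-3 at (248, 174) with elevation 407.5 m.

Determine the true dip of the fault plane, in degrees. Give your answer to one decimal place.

56.5°

Let the plane be z = a·E + b·N + c.
Loc-2−Loc-1: 350a − 222b = −493;  Loc-3−Loc-1: 297a − 241b = −493.1.
Solving gives a = −0.50743, b = 1.42072.
Gradient magnitude |∇z| = √(a² + b²) = √(0.25748 + 2.01845) = 1.50862.
True dip = arctan(1.50862) = 56.5°, dipping toward SSE (azimuth ≈ 160°).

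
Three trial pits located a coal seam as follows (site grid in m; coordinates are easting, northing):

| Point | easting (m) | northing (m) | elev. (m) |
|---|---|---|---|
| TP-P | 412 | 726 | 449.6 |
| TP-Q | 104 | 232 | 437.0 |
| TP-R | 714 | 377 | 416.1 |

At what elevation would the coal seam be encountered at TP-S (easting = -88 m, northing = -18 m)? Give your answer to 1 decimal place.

432.3 m

Let the plane be z = a·easting + b·northing + c.
TP-Q−TP-P: −308a − 494b = −12.6;  TP-R−TP-P: 302a − 349b = −33.5.
Solving gives a = −0.04734, b = 0.05502.
Then c = 449.6 − a·412 − b·726 = 429.16.
At (-88, -18): z = 4.2 − 1.0 + 429.16 = 432.3 m.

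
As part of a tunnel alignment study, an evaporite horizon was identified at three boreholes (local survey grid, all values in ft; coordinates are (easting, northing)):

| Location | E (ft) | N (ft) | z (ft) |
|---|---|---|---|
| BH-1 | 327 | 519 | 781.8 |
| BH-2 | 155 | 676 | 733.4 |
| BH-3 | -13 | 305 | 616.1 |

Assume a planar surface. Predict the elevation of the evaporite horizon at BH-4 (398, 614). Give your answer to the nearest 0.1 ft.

Two edge vectors: BH-1→BH-2 = (-172, 157, -48.4), BH-1→BH-3 = (-340, -214, -165.7).
Normal n = (BH-1→BH-2) × (BH-1→BH-3) = (-36372.5, -12044.4, 90188).
So ∂z/∂E = −n_x/n_z = 0.40330 and ∂z/∂N = −n_y/n_z = 0.13355.
Intercept c from BH-1: 781.8 − 131.88 − 69.31 = 580.61.
At (398, 614): z = 160.5 + 82.0 + 580.61 = 823.1 ft.

823.1 ft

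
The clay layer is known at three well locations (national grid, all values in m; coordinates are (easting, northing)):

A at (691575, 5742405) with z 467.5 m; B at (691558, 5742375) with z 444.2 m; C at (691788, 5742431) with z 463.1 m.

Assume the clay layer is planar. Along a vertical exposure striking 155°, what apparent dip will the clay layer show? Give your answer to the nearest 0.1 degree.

39.4°

Two edge vectors: A→B = (-17, -30, -23.3), A→C = (213, 26, -4.4).
Normal n = (A→B) × (A→C) = (737.8, -5037.7, 5948).
So ∂z/∂E = −n_x/n_z = −0.12404 and ∂z/∂N = −n_y/n_z = 0.84696.
Unit vector along 155° is (sin 155°, cos 155°) = (0.4226, -0.9063).
Slope in that direction = a·(0.4226) + b·(-0.9063) = −0.82003.
Apparent dip = arctan|0.82003| = 39.4° (true dip is 40.6°, so apparent ≤ true as expected).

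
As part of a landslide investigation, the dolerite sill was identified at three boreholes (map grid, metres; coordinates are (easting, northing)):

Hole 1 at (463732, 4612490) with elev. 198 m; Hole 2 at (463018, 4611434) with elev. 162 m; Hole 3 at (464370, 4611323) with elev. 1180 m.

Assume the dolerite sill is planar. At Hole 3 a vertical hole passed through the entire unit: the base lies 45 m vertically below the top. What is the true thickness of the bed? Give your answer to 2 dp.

Two edge vectors: Hole 1→Hole 2 = (-714, -1056, -36), Hole 1→Hole 3 = (638, -1167, 982).
Normal n = (Hole 1→Hole 2) × (Hole 1→Hole 3) = (-1079004, 678180, 1506966).
So ∂z/∂E = −n_x/n_z = 0.71601 and ∂z/∂N = −n_y/n_z = −0.45003.
|∇z| = √(a²+b²) = 0.84569, so dip δ = arctan(0.84569) = 40.22°.
True thickness = vertical thickness × cos δ = 45 × cos 40.22° = 34.36 m.

34.36 m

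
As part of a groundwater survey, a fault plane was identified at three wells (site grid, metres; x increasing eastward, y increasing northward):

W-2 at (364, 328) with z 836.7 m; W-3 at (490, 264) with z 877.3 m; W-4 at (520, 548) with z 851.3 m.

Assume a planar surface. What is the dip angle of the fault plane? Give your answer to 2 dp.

16.04°

Two edge vectors: W-2→W-3 = (126, -64, 40.6), W-2→W-4 = (156, 220, 14.6).
Normal n = (W-2→W-3) × (W-2→W-4) = (-9866.4, 4494, 37704).
So ∂z/∂x = −n_x/n_z = 0.26168 and ∂z/∂y = −n_y/n_z = −0.11919.
Gradient magnitude |∇z| = √(a² + b²) = √(0.06848 + 0.01421) = 0.28755.
True dip = arctan(0.28755) = 16.04°, dipping toward WNW (azimuth ≈ 294°).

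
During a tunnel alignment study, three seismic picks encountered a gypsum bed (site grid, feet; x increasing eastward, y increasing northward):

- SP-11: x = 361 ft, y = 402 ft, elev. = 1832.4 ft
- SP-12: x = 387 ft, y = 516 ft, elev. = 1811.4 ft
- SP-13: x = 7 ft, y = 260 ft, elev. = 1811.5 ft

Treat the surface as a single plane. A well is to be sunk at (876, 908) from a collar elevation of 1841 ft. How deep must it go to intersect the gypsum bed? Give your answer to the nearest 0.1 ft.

43.3 ft

Let the plane be z = a·x + b·y + c.
SP-12−SP-11: 26a + 114b = −21;  SP-13−SP-11: −354a − 142b = −20.9.
Solving gives a = 0.14632, b = −0.21758.
Then c = 1832.4 − a·361 − b·402 = 1867.05.
At (876, 908): z_contact = 128.17 − 197.56 + 1867.05 = 1797.66 ft.
Depth below ground = 1841 − 1797.66 = 43.3 ft.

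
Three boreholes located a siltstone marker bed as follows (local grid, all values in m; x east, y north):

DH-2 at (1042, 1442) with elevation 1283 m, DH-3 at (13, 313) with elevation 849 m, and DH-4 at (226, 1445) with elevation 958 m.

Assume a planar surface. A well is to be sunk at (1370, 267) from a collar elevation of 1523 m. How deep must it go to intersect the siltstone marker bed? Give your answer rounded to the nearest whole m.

Two edge vectors: DH-2→DH-3 = (-1029, -1129, -434), DH-2→DH-4 = (-816, 3, -325).
Normal n = (DH-2→DH-3) × (DH-2→DH-4) = (368227, 19719, -924351).
So ∂z/∂x = −n_x/n_z = 0.39836 and ∂z/∂y = −n_y/n_z = 0.02133.
Intercept c from DH-2: 1283 − 415.09 − 30.76 = 837.14.
At (1370, 267): z_contact = 545.8 + 5.7 + 837.14 = 1388.6 m.
Depth below ground = 1523 − 1388.6 = 134 m.

134 m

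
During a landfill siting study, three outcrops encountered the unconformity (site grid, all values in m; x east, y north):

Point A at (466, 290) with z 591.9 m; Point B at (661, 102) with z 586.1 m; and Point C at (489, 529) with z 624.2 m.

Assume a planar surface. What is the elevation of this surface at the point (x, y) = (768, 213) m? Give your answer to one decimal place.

Let the plane be z = a·x + b·y + c.
Point B−Point A: 195a − 188b = −5.8;  Point C−Point A: 23a + 239b = 32.3.
Solving gives a = 0.09201, b = 0.12629.
Then c = 591.9 − a·466 − b·290 = 512.40.
At (768, 213): z = 70.7 + 26.9 + 512.40 = 610.0 m.

610.0 m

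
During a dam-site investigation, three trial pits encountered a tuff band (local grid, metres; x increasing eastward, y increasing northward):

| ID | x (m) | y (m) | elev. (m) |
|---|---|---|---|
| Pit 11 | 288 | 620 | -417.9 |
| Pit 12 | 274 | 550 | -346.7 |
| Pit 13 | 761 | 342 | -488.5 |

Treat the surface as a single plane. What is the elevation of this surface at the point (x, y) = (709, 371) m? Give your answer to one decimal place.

Two edge vectors: Pit 11→Pit 12 = (-14, -70, 71.2), Pit 11→Pit 13 = (473, -278, -70.6).
Normal n = (Pit 11→Pit 12) × (Pit 11→Pit 13) = (24735.6, 32689.2, 37002).
So ∂z/∂x = −n_x/n_z = −0.66849 and ∂z/∂y = −n_y/n_z = −0.88344.
Intercept c from Pit 11: -417.9 + 192.53 + 547.74 = 322.36.
At (709, 371): z = −474.0 − 327.8 + 322.36 = -479.4 m.

-479.4 m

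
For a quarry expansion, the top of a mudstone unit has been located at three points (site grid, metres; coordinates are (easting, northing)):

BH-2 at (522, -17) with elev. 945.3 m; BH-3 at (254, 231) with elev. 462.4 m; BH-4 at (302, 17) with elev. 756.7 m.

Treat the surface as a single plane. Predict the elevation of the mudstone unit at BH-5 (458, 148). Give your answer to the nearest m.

700 m

Two edge vectors: BH-2→BH-3 = (-268, 248, -482.9), BH-2→BH-4 = (-220, 34, -188.6).
Normal n = (BH-2→BH-3) × (BH-2→BH-4) = (-30354.2, 55693.2, 45448).
So ∂z/∂E = −n_x/n_z = 0.66789 and ∂z/∂N = −n_y/n_z = −1.22543.
Intercept c from BH-2: 945.3 − 348.64 − 20.83 = 575.83.
At (458, 148): z = 305.9 − 181.4 + 575.83 = 700.4 m.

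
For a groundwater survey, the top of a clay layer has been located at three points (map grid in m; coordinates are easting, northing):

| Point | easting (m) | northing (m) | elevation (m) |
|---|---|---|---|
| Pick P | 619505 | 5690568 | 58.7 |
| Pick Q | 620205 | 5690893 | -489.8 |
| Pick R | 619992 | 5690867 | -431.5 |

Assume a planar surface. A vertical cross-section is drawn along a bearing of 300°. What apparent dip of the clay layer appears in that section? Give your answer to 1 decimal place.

Two edge vectors: Pick P→Pick Q = (700, 325, -548.5), Pick P→Pick R = (487, 299, -490.2).
Normal n = (Pick P→Pick Q) × (Pick P→Pick R) = (4686.5, 76020.5, 51025).
So ∂z/∂easting = −n_x/n_z = −0.09185 and ∂z/∂northing = −n_y/n_z = −1.48987.
Unit vector along 300° is (sin 300°, cos 300°) = (-0.8660, 0.5000).
Slope in that direction = a·(-0.8660) + b·(0.5000) = −0.66539.
Apparent dip = arctan|0.66539| = 33.6° (true dip is 56.2°, so apparent ≤ true as expected).

33.6°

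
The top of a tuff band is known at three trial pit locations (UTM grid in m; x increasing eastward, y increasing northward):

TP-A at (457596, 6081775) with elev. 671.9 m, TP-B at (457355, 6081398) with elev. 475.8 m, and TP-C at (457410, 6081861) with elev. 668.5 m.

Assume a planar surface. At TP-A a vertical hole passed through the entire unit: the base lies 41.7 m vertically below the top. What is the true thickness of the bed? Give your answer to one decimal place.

38.2 m

Two edge vectors: TP-A→TP-B = (-241, -377, -196.1), TP-A→TP-C = (-186, 86, -3.4).
Normal n = (TP-A→TP-B) × (TP-A→TP-C) = (18146.4, 35655.2, -90848).
So ∂z/∂x = −n_x/n_z = 0.19974 and ∂z/∂y = −n_y/n_z = 0.39247.
|∇z| = √(a²+b²) = 0.44038, so dip δ = arctan(0.44038) = 23.77°.
True thickness = vertical thickness × cos δ = 41.7 × cos 23.77° = 38.2 m.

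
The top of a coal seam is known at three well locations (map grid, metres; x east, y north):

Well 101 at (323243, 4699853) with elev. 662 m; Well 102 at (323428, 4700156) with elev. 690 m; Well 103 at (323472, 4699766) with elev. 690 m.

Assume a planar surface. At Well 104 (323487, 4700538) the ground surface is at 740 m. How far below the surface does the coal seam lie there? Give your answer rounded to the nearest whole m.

Let the plane be z = a·x + b·y + c.
Well 102−Well 101: 185a + 303b = 28;  Well 103−Well 101: 229a − 87b = 28.
Solving gives a = 0.12774619, b = 0.01441239.
Then c = 662 − a·323243 − b·4699853 = −108367.18.
At (323487, 4700538): z_contact = 41324.2 + 67746.0 − 108367.18 = 703.0 m.
Depth below ground = 740 − 703.0 = 37 m.

37 m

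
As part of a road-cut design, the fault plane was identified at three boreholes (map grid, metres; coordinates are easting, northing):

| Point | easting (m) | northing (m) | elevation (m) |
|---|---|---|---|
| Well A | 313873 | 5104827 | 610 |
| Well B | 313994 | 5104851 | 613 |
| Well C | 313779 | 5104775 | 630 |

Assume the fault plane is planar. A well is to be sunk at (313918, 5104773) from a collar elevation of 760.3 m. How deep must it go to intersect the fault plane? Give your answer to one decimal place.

107.1 m

Two edge vectors: Well A→Well B = (121, 24, 3), Well A→Well C = (-94, -52, 20).
Normal n = (Well A→Well B) × (Well A→Well C) = (636, -2702, -4036).
So ∂z/∂easting = −n_x/n_z = 0.157581764 and ∂z/∂northing = −n_y/n_z = −0.669474727.
Intercept c from Well A: 610 − 49460.66 + 3417552.66 = 3368702.00.
At (313918, 5104773): z_contact = 49467.75 − 3417516.51 + 3368702.00 = 653.24 m.
Depth below ground = 760.3 − 653.24 = 107.1 m.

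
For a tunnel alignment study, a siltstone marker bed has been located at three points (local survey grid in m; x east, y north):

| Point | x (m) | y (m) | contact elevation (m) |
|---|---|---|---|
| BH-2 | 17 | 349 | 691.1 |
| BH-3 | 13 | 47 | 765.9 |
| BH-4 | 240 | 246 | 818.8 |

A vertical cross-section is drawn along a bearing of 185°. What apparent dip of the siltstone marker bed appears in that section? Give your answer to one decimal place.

Let the plane be z = a·x + b·y + c.
BH-3−BH-2: −4a − 302b = 74.8;  BH-4−BH-2: 223a − 103b = 127.7.
Solving gives a = 0.45546, b = −0.25371.
Unit vector along 185° is (sin 185°, cos 185°) = (-0.0872, -0.9962).
Slope in that direction = a·(-0.0872) + b·(-0.9962) = 0.21305.
Apparent dip = arctan|0.21305| = 12.0° (true dip is 27.5°, so apparent ≤ true as expected).

12.0°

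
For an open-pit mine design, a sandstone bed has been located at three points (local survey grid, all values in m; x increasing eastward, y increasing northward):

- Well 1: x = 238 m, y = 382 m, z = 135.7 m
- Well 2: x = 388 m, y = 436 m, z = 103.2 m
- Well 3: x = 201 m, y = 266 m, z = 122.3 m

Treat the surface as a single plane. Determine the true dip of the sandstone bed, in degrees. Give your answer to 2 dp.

19.73°

Two edge vectors: Well 1→Well 2 = (150, 54, -32.5), Well 1→Well 3 = (-37, -116, -13.4).
Normal n = (Well 1→Well 2) × (Well 1→Well 3) = (-4493.6, 3212.5, -15402).
So ∂z/∂x = −n_x/n_z = −0.29175 and ∂z/∂y = −n_y/n_z = 0.20858.
Gradient magnitude |∇z| = √(a² + b²) = √(0.08512 + 0.04350) = 0.35864.
True dip = arctan(0.35864) = 19.73°, dipping toward SE (azimuth ≈ 126°).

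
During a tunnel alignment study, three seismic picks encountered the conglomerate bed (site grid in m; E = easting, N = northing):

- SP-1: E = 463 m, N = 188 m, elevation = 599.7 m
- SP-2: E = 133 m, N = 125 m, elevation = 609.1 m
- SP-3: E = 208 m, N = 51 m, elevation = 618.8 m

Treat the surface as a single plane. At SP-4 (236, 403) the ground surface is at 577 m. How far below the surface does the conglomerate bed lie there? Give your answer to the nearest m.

5 m

Two edge vectors: SP-1→SP-2 = (-330, -63, 9.4), SP-1→SP-3 = (-255, -137, 19.1).
Normal n = (SP-1→SP-2) × (SP-1→SP-3) = (84.5, 3906, 29145).
So ∂z/∂E = −n_x/n_z = −0.00290 and ∂z/∂N = −n_y/n_z = −0.13402.
Intercept c from SP-1: 599.7 + 1.34 + 25.20 = 626.24.
At (236, 403): z_contact = −0.7 − 54.0 + 626.24 = 571.5 m.
Depth below ground = 577 − 571.5 = 5 m.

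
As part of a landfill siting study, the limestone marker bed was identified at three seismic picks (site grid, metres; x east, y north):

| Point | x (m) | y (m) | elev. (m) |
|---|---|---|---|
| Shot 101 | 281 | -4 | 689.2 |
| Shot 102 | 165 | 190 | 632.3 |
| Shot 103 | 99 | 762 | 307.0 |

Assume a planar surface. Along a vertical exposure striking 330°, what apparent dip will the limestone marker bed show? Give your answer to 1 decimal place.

14.8°

Two edge vectors: Shot 101→Shot 102 = (-116, 194, -56.9), Shot 101→Shot 103 = (-182, 766, -382.2).
Normal n = (Shot 101→Shot 102) × (Shot 101→Shot 103) = (-30561.4, -33979.4, -53548).
So ∂z/∂x = −n_x/n_z = −0.57073 and ∂z/∂y = −n_y/n_z = −0.63456.
Unit vector along 330° is (sin 330°, cos 330°) = (-0.5000, 0.8660).
Slope in that direction = a·(-0.5000) + b·(0.8660) = −0.26418.
Apparent dip = arctan|0.26418| = 14.8° (true dip is 40.5°, so apparent ≤ true as expected).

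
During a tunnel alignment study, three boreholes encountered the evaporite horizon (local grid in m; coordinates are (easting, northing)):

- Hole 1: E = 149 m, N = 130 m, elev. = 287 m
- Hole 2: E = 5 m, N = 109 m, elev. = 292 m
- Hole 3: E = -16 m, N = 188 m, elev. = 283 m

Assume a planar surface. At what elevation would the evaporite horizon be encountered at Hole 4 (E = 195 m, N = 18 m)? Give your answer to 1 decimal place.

299.5 m

Let the plane be z = a·E + b·N + c.
Hole 2−Hole 1: −144a − 21b = 5;  Hole 3−Hole 1: −165a + 58b = −4.
Solving gives a = −0.01743, b = −0.11856.
Then c = 287 − a·149 − b·130 = 305.01.
At (195, 18): z = −3.4 − 2.1 + 305.01 = 299.5 m.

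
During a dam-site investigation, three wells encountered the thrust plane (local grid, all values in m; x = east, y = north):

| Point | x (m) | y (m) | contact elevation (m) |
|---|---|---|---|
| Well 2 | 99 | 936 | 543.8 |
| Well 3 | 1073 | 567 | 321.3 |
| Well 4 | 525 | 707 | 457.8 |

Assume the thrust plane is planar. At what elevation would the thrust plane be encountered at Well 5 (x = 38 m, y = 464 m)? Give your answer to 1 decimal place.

640.6 m

Let the plane be z = a·x + b·y + c.
Well 3−Well 2: 974a − 369b = −222.5;  Well 4−Well 2: 426a − 229b = −86.
Solving gives a = −0.291844, b = −0.167360.
Then c = 543.8 − a·99 − b·936 = 729.34.
At (38, 464): z = −11.1 − 77.7 + 729.34 = 640.6 m.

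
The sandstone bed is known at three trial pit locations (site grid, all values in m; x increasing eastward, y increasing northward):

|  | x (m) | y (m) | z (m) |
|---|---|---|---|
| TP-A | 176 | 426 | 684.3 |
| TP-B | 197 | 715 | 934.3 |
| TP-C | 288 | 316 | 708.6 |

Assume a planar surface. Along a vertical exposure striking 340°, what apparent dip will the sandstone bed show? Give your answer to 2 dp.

Let the plane be z = a·x + b·y + c.
TP-B−TP-A: 21a + 289b = 250;  TP-C−TP-A: 112a − 110b = 24.3.
Solving gives a = 0.99552, b = 0.79271.
Unit vector along 340° is (sin 340°, cos 340°) = (-0.3420, 0.9397).
Slope in that direction = a·(-0.3420) + b·(0.9397) = 0.40442.
Apparent dip = arctan|0.40442| = 22.02° (true dip is 51.8°, so apparent ≤ true as expected).

22.02°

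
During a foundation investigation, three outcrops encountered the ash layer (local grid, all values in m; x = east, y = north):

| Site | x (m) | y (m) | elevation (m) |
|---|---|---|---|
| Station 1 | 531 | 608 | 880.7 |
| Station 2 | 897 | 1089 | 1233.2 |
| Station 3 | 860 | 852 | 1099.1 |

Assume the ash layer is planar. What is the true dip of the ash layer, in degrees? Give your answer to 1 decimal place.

30.6°

Let the plane be z = a·x + b·y + c.
Station 2−Station 1: 366a + 481b = 352.5;  Station 3−Station 1: 329a + 244b = 218.4.
Solving gives a = 0.27617, b = 0.52271.
Gradient magnitude |∇z| = √(a² + b²) = √(0.07627 + 0.27322) = 0.59118.
True dip = arctan(0.59118) = 30.6°, dipping toward SSW (azimuth ≈ 208°).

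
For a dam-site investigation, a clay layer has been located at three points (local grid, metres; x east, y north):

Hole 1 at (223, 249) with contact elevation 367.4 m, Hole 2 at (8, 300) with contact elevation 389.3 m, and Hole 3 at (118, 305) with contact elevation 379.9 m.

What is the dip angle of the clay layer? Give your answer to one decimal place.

Two edge vectors: Hole 1→Hole 2 = (-215, 51, 21.9), Hole 1→Hole 3 = (-105, 56, 12.5).
Normal n = (Hole 1→Hole 2) × (Hole 1→Hole 3) = (-588.9, 388, -6685).
So ∂z/∂x = −n_x/n_z = −0.08809 and ∂z/∂y = −n_y/n_z = 0.05804.
Gradient magnitude |∇z| = √(a² + b²) = √(0.00776 + 0.00337) = 0.10549.
True dip = arctan(0.10549) = 6.0°, dipping toward ESE (azimuth ≈ 123°).

6.0°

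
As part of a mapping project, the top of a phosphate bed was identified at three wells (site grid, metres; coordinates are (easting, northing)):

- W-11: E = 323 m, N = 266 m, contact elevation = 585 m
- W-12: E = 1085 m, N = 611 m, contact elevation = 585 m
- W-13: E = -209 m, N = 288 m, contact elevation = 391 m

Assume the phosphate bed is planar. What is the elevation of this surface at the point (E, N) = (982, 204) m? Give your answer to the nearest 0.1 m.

851.0 m

Let the plane be z = a·E + b·N + c.
W-12−W-11: 762a + 345b = 0;  W-13−W-11: −532a + 22b = −194.
Solving gives a = 0.334142, b = −0.738018.
Then c = 585 − a·323 − b·266 = 673.38.
At (982, 204): z = 328.1 − 150.6 + 673.38 = 851.0 m.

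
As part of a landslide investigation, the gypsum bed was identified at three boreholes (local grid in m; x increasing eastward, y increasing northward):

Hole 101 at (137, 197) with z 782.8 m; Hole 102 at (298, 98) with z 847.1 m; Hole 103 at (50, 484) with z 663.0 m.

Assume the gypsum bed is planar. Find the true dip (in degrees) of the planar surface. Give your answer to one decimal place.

22.0°

Two edge vectors: Hole 101→Hole 102 = (161, -99, 64.3), Hole 101→Hole 103 = (-87, 287, -119.8).
Normal n = (Hole 101→Hole 102) × (Hole 101→Hole 103) = (-6593.9, 13693.7, 37594).
So ∂z/∂x = −n_x/n_z = 0.17540 and ∂z/∂y = −n_y/n_z = −0.36425.
Gradient magnitude |∇z| = √(a² + b²) = √(0.03076 + 0.13268) = 0.40428.
True dip = arctan(0.40428) = 22.0°, dipping toward NNW (azimuth ≈ 334°).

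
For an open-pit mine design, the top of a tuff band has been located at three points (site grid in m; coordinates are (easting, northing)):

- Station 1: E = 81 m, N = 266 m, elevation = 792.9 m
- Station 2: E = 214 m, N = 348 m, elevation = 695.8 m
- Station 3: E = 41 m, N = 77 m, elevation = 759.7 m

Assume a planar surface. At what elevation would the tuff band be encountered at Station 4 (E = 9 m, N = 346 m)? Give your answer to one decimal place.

Let the plane be z = a·E + b·N + c.
Station 2−Station 1: 133a + 82b = −97.1;  Station 3−Station 1: −40a − 189b = −33.2.
Solving gives a = −0.96419, b = 0.37972.
Then c = 792.9 − a·81 − b·266 = 769.99.
At (9, 346): z = −8.7 + 131.4 + 769.99 = 892.7 m.

892.7 m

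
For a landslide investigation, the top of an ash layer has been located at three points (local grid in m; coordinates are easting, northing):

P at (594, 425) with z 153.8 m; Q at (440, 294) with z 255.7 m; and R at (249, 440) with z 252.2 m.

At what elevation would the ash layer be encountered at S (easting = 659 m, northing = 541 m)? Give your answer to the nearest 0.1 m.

85.2 m

Let the plane be z = a·easting + b·northing + c.
Q−P: −154a − 131b = 101.9;  R−P: −345a + 15b = 98.4.
Solving gives a = −0.30352, b = −0.42105.
Then c = 153.8 − a·594 − b·425 = 513.04.
At (659, 541): z = −200.0 − 227.8 + 513.04 = 85.2 m.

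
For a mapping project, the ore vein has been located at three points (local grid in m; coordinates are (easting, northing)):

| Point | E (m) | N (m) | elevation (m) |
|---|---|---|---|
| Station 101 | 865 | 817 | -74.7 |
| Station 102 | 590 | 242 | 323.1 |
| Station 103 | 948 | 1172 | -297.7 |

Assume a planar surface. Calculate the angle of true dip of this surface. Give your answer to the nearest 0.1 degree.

32.0°

Two edge vectors: Station 101→Station 102 = (-275, -575, 397.8), Station 101→Station 103 = (83, 355, -223).
Normal n = (Station 101→Station 102) × (Station 101→Station 103) = (-12994, -28307.6, -49900).
So ∂z/∂E = −n_x/n_z = −0.26040 and ∂z/∂N = −n_y/n_z = −0.56729.
Gradient magnitude |∇z| = √(a² + b²) = √(0.06781 + 0.32181) = 0.62420.
True dip = arctan(0.62420) = 32.0°, dipping toward NNE (azimuth ≈ 025°).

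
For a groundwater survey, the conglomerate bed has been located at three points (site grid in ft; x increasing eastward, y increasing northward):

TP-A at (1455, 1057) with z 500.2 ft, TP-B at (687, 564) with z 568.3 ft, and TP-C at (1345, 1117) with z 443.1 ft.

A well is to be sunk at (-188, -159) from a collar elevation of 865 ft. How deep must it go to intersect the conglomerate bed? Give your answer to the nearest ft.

Let the plane be z = a·x + b·y + c.
TP-B−TP-A: −768a − 493b = 68.1;  TP-C−TP-A: −110a + 60b = −57.1.
Solving gives a = 0.23990, b = −0.51185.
Then c = 500.2 − a·1455 − b·1057 = 692.17.
At (-188, -159): z_contact = −45.1 + 81.4 + 692.17 = 728.5 ft.
Depth below ground = 865 − 728.5 = 137 ft.

137 ft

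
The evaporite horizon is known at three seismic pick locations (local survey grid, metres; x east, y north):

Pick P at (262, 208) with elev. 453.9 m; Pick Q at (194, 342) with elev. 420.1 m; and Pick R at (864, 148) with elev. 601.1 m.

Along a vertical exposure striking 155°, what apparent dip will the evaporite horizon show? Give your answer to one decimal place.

12.4°

Two edge vectors: Pick P→Pick Q = (-68, 134, -33.8), Pick P→Pick R = (602, -60, 147.2).
Normal n = (Pick P→Pick Q) × (Pick P→Pick R) = (17696.8, -10338, -76588).
So ∂z/∂x = −n_x/n_z = 0.23106 and ∂z/∂y = −n_y/n_z = −0.13498.
Unit vector along 155° is (sin 155°, cos 155°) = (0.4226, -0.9063).
Slope in that direction = a·(0.4226) + b·(-0.9063) = 0.21999.
Apparent dip = arctan|0.21999| = 12.4° (true dip is 15.0°, so apparent ≤ true as expected).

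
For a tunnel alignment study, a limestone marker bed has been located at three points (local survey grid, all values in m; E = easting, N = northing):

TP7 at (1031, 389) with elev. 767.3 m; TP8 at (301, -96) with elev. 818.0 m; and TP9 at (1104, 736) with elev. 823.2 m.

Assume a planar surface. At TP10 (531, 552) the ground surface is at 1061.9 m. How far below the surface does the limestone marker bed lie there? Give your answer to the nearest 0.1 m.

158.7 m

Two edge vectors: TP7→TP8 = (-730, -485, 50.7), TP7→TP9 = (73, 347, 55.9).
Normal n = (TP7→TP8) × (TP7→TP9) = (-44704.4, 44508.1, -217905).
So ∂z/∂E = −n_x/n_z = −0.205155 and ∂z/∂N = −n_y/n_z = 0.204255.
Intercept c from TP7: 767.3 + 211.52 − 79.46 = 899.36.
At (531, 552): z_contact = −108.94 + 112.75 + 899.36 = 903.17 m.
Depth below ground = 1061.9 − 903.17 = 158.7 m.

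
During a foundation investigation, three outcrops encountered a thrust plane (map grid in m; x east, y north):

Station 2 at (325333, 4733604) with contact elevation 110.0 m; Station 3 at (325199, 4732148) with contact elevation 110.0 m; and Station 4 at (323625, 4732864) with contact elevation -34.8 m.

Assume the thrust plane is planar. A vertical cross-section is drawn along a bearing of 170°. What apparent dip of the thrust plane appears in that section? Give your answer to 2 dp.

1.34°

Two edge vectors: Station 2→Station 3 = (-134, -1456, 0), Station 2→Station 4 = (-1708, -740, -144.8).
Normal n = (Station 2→Station 3) × (Station 2→Station 4) = (210828.8, -19403.2, -2387688).
So ∂z/∂x = −n_x/n_z = 0.08830 and ∂z/∂y = −n_y/n_z = −0.00813.
Unit vector along 170° is (sin 170°, cos 170°) = (0.1736, -0.9848).
Slope in that direction = a·(0.1736) + b·(-0.9848) = 0.02334.
Apparent dip = arctan|0.02334| = 1.34° (true dip is 5.1°, so apparent ≤ true as expected).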